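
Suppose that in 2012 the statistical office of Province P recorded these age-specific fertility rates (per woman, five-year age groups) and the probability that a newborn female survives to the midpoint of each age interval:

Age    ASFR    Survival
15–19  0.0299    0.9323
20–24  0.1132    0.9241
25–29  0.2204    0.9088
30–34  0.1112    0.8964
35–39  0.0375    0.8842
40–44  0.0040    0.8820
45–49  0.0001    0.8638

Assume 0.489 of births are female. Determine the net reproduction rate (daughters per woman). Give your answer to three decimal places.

1.147

Proportion female at birth = 0.489.
Per-age-group product (5 × ASFR × survival probability):
  15–19: 5 × 0.0299 × 0.9323 = 0.13938
  20–24: 5 × 0.1132 × 0.9241 = 0.52304
  25–29: 5 × 0.2204 × 0.9088 = 1.00150
  30–34: 5 × 0.1112 × 0.8964 = 0.49840
  35–39: 5 × 0.0375 × 0.8842 = 0.16579
  40–44: 5 × 0.0040 × 0.8820 = 0.01764
  45–49: 5 × 0.0001 × 0.8638 = 0.00043
Sum = 2.34618
NRR = 0.489 × 2.34618 = 1.14728
With NRR above 1 the population is above replacement fertility.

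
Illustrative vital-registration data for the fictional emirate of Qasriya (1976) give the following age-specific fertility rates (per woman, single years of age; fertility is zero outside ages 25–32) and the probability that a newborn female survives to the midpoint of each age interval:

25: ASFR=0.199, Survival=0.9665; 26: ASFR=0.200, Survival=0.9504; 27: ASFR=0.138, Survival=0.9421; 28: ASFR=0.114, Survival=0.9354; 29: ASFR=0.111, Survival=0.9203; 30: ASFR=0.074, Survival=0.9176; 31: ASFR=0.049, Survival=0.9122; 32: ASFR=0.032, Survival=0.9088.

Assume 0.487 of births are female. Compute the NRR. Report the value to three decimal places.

Proportion female at birth = 0.487.
Per-age-group product (1 × ASFR × survival probability):
  25: 1 × 0.199 × 0.9665 = 0.19233
  26: 1 × 0.200 × 0.9504 = 0.19008
  27: 1 × 0.138 × 0.9421 = 0.13001
  28: 1 × 0.114 × 0.9354 = 0.10664
  29: 1 × 0.111 × 0.9203 = 0.10215
  30: 1 × 0.074 × 0.9176 = 0.06790
  31: 1 × 0.049 × 0.9122 = 0.04470
  32: 1 × 0.032 × 0.9088 = 0.02908
Sum = 0.86289
NRR = 0.487 × 0.86289 = 0.42023

0.420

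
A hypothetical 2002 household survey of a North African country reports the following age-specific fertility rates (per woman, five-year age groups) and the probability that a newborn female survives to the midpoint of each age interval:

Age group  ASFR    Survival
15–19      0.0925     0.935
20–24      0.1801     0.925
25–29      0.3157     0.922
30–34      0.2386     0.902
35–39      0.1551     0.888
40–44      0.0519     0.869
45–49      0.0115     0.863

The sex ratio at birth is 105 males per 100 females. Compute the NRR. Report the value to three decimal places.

2.322

Proportion female at birth = 100 / (100 + 105) = 0.48780.
Each age group contributes 5 × ASFR × survival:
  15–19: 5 × 0.0925 × 0.935 = 0.43244
  20–24: 5 × 0.1801 × 0.925 = 0.83296
  25–29: 5 × 0.3157 × 0.922 = 1.45538
  30–34: 5 × 0.2386 × 0.902 = 1.07609
  35–39: 5 × 0.1551 × 0.888 = 0.68864
  40–44: 5 × 0.0519 × 0.869 = 0.22551
  45–49: 5 × 0.0115 × 0.863 = 0.04962
Sum = 4.76064
NRR = 0.48780 × 4.76064 = 2.32224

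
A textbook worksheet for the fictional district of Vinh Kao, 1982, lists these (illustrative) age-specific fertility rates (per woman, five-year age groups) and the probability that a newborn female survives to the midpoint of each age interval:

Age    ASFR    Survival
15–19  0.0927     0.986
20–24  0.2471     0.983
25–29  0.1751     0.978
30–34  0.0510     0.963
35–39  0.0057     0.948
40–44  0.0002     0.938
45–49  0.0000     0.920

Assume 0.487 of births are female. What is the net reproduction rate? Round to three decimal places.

Proportion female at birth = 0.487.
Each age group contributes 5 × ASFR × survival:
  15–19: 5 × 0.0927 × 0.986 = 0.45701
  20–24: 5 × 0.2471 × 0.983 = 1.21450
  25–29: 5 × 0.1751 × 0.978 = 0.85624
  30–34: 5 × 0.0510 × 0.963 = 0.24557
  35–39: 5 × 0.0057 × 0.948 = 0.02702
  40–44: 5 × 0.0002 × 0.938 = 0.00094
  45–49: 5 × 0.0000 × 0.920 = 0.00000
Sum = 2.80128
NRR = 0.487 × 2.80128 = 1.36422

1.364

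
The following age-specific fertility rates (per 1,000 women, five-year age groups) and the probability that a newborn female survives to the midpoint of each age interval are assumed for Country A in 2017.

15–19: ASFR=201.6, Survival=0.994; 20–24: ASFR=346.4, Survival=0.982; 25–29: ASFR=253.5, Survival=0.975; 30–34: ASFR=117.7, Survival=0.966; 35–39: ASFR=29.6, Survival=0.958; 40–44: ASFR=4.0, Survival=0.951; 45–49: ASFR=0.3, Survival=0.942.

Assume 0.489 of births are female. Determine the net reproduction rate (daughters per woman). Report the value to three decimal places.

2.283

Proportion female at birth = 0.489.
Weighting each age-specific rate by interval width and survival:
  15–19: 5 × 201.6/1000 × 0.994 = 1.00195
  20–24: 5 × 346.4/1000 × 0.982 = 1.70082
  25–29: 5 × 253.5/1000 × 0.975 = 1.23581
  30–34: 5 × 117.7/1000 × 0.966 = 0.56849
  35–39: 5 × 29.6/1000 × 0.958 = 0.14178
  40–44: 5 × 4.0/1000 × 0.951 = 0.01902
  45–49: 5 × 0.3/1000 × 0.942 = 0.00141
Sum = 4.66928
NRR = 0.489 × 4.66928 = 2.28328
NRR > 1, so each generation more than replaces itself.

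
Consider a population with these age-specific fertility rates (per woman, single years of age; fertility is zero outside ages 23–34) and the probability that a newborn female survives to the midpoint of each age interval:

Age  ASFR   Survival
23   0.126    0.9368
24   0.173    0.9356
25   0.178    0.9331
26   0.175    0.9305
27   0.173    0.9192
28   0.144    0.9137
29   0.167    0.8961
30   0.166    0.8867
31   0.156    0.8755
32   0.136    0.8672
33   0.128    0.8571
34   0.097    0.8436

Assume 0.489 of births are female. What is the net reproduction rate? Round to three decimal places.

Proportion female at birth = 0.489.
Weighting each age-specific rate by interval width and survival:
  23: 1 × 0.126 × 0.9368 = 0.11804
  24: 1 × 0.173 × 0.9356 = 0.16186
  25: 1 × 0.178 × 0.9331 = 0.16609
  26: 1 × 0.175 × 0.9305 = 0.16284
  27: 1 × 0.173 × 0.9192 = 0.15902
  28: 1 × 0.144 × 0.9137 = 0.13157
  29: 1 × 0.167 × 0.8961 = 0.14965
  30: 1 × 0.166 × 0.8867 = 0.14719
  31: 1 × 0.156 × 0.8755 = 0.13658
  32: 1 × 0.136 × 0.8672 = 0.11794
  33: 1 × 0.128 × 0.8571 = 0.10971
  34: 1 × 0.097 × 0.8436 = 0.08183
Sum = 1.64232
NRR = 0.489 × 1.64232 = 0.80309
NRR < 1, so the cohort does not fully replace itself.

0.803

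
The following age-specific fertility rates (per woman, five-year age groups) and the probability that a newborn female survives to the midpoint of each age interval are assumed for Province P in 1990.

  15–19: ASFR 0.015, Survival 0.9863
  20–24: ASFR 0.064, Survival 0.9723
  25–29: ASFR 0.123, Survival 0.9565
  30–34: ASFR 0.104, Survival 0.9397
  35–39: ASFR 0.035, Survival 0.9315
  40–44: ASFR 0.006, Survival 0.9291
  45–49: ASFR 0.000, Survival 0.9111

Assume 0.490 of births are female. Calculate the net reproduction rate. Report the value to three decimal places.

Proportion female at birth = 0.490.
Weighting each age-specific rate by interval width and survival:
  15–19: 5 × 0.015 × 0.9863 = 0.07397
  20–24: 5 × 0.064 × 0.9723 = 0.31114
  25–29: 5 × 0.123 × 0.9565 = 0.58825
  30–34: 5 × 0.104 × 0.9397 = 0.48864
  35–39: 5 × 0.035 × 0.9315 = 0.16301
  40–44: 5 × 0.006 × 0.9291 = 0.02787
  45–49: 5 × 0.000 × 0.9111 = 0.00000
Sum = 1.65288
NRR = 0.490 × 1.65288 = 0.80991

0.810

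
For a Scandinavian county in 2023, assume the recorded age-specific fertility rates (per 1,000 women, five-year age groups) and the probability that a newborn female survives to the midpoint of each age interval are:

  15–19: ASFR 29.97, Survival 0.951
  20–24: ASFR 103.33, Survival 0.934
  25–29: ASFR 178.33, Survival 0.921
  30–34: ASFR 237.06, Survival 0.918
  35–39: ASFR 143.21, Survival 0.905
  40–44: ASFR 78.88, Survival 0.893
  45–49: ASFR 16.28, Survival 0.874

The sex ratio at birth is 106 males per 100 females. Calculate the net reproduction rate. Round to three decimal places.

1.750

Proportion female at birth = 100 / (100 + 106) = 0.48544.
Survival-weighted fertility by age (5·fₓ·Sₓ):
  15–19: 5 × 29.97/1000 × 0.951 = 0.14251
  20–24: 5 × 103.33/1000 × 0.934 = 0.48255
  25–29: 5 × 178.33/1000 × 0.921 = 0.82121
  30–34: 5 × 237.06/1000 × 0.918 = 1.08811
  35–39: 5 × 143.21/1000 × 0.905 = 0.64803
  40–44: 5 × 78.88/1000 × 0.893 = 0.35220
  45–49: 5 × 16.28/1000 × 0.874 = 0.07114
Sum = 3.60575
NRR = 0.48544 × 3.60575 = 1.75038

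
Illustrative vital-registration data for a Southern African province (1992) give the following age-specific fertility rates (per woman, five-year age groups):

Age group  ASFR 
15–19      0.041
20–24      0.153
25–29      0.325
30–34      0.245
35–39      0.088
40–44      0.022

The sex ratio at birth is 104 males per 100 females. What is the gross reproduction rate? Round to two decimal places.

Proportion female at birth = 100 / (100 + 104) = 0.49020.
Sum of ASFRs = 0.041 + 0.153 + 0.325 + 0.245 + 0.088 + 0.022 = 0.874
TFR = 5 × 0.874 = 4.37
GRR = 0.49020 × 4.37 = 2.14217

2.14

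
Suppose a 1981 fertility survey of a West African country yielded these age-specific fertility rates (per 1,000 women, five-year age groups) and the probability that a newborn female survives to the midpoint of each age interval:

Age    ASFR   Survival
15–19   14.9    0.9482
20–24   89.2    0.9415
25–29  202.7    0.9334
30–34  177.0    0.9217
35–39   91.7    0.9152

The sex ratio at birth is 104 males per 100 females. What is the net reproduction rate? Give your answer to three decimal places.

Proportion female at birth = 100 / (100 + 104) = 0.49020.
Per-age-group product (5 × ASFR × survival probability):
  15–19: 5 × 14.9/1000 × 0.9482 = 0.07064
  20–24: 5 × 89.2/1000 × 0.9415 = 0.41991
  25–29: 5 × 202.7/1000 × 0.9334 = 0.94600
  30–34: 5 × 177.0/1000 × 0.9217 = 0.81570
  35–39: 5 × 91.7/1000 × 0.9152 = 0.41962
Sum = 2.67187
NRR = 0.49020 × 2.67187 = 1.30975
An NRR exceeding 1 indicates intrinsic growth under these rates.

1.310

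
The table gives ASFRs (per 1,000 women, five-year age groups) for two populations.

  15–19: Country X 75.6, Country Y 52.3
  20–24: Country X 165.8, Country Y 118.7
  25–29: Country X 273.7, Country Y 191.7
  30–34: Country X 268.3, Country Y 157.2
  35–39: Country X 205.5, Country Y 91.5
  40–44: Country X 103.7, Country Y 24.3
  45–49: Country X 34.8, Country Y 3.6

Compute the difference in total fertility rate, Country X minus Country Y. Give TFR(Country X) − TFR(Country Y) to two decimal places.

Country X:
  Sum of ASFRs = 75.6 + 165.8 + 273.7 + 268.3 + 205.5 + 103.7 + 34.8 = 1127.4
  TFR = 5 × 1127.4 / 1000 = 5.637
Country Y:
  Sum of ASFRs = 52.3 + 118.7 + 191.7 + 157.2 + 91.5 + 24.3 + 3.6 = 639.3
  TFR = 5 × 639.3 / 1000 = 3.1965
Difference = 5.637 − 3.1965 = 2.4405

2.44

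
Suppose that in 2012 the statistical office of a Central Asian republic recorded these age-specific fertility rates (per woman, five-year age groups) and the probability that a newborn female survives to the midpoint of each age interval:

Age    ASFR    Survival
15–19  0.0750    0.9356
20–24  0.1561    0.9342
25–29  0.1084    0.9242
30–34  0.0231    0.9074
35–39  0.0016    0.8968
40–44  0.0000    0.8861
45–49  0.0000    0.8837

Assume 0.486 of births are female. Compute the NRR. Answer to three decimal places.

Proportion female at birth = 0.486.
Survival-weighted fertility by age (5·fₓ·Sₓ):
  15–19: 5 × 0.0750 × 0.9356 = 0.35085
  20–24: 5 × 0.1561 × 0.9342 = 0.72914
  25–29: 5 × 0.1084 × 0.9242 = 0.50092
  30–34: 5 × 0.0231 × 0.9074 = 0.10480
  35–39: 5 × 0.0016 × 0.8968 = 0.00717
  40–44: 5 × 0.0000 × 0.8861 = 0.00000
  45–49: 5 × 0.0000 × 0.8837 = 0.00000
Sum = 1.69288
NRR = 0.486 × 1.69288 = 0.82274

0.823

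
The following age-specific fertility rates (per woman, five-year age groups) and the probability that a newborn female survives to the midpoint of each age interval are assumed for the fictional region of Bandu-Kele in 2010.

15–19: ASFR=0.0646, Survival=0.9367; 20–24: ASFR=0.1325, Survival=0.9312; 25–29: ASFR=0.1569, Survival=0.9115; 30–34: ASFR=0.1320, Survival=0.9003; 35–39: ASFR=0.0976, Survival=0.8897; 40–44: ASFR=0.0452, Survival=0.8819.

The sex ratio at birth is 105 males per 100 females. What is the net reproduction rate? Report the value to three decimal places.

1.396

Proportion female at birth = 100 / (100 + 105) = 0.48780.
Per-age-group product (5 × ASFR × survival probability):
  15–19: 5 × 0.0646 × 0.9367 = 0.30255
  20–24: 5 × 0.1325 × 0.9312 = 0.61692
  25–29: 5 × 0.1569 × 0.9115 = 0.71507
  30–34: 5 × 0.1320 × 0.9003 = 0.59420
  35–39: 5 × 0.0976 × 0.8897 = 0.43417
  40–44: 5 × 0.0452 × 0.8819 = 0.19931
Sum = 2.86222
NRR = 0.48780 × 2.86222 = 1.39619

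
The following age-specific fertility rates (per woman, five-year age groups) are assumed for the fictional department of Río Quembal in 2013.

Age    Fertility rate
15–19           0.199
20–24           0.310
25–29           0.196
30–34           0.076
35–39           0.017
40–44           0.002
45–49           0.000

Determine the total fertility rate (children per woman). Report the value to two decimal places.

Sum of ASFRs = 0.199 + 0.310 + 0.196 + 0.076 + 0.017 + 0.002 + 0.000 = 0.800
TFR = 5 × 0.800 = 4

4.00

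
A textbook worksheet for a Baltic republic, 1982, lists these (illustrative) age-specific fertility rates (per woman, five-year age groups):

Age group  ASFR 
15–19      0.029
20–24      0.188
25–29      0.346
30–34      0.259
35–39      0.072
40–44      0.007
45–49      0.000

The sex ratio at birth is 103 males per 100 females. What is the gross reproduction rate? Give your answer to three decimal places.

Proportion female at birth = 100 / (100 + 103) = 0.49261.
Sum of ASFRs = 0.029 + 0.188 + 0.346 + 0.259 + 0.072 + 0.007 + 0.000 = 0.901
TFR = 5 × 0.901 = 4.505
GRR = 0.49261 × 4.505 = 2.21921

2.219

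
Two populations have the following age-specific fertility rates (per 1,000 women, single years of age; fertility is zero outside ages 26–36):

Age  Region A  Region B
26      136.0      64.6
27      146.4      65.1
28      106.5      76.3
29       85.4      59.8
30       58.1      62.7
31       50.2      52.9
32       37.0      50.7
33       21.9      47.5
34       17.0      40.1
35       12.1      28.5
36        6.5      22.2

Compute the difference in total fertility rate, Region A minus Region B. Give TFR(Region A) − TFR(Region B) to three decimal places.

Region A:
  Sum of ASFRs = 136.0 + 146.4 + 106.5 + 85.4 + 58.1 + 50.2 + 37.0 + 21.9 + 17.0 + 12.1 + 6.5 = 677.1
  TFR = 677.1 / 1000 = 0.6771
Region B:
  Sum of ASFRs = 64.6 + 65.1 + 76.3 + 59.8 + 62.7 + 52.9 + 50.7 + 47.5 + 40.1 + 28.5 + 22.2 = 570.4
  TFR = 570.4 / 1000 = 0.5704
Difference = 0.6771 − 0.5704 = 0.1067

0.107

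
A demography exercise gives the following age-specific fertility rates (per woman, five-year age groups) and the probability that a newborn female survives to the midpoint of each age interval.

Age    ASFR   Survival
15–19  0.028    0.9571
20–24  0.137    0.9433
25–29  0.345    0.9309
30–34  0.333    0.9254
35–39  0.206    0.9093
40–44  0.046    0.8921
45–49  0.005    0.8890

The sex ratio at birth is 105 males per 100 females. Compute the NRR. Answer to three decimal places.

2.483

Proportion female at birth = 100 / (100 + 105) = 0.48780.
Each age group contributes 5 × ASFR × survival:
  15–19: 5 × 0.028 × 0.9571 = 0.13399
  20–24: 5 × 0.137 × 0.9433 = 0.64616
  25–29: 5 × 0.345 × 0.9309 = 1.60580
  30–34: 5 × 0.333 × 0.9254 = 1.54079
  35–39: 5 × 0.206 × 0.9093 = 0.93658
  40–44: 5 × 0.046 × 0.8921 = 0.20518
  45–49: 5 × 0.005 × 0.8890 = 0.02223
Sum = 5.09073
NRR = 0.48780 × 5.09073 = 2.48326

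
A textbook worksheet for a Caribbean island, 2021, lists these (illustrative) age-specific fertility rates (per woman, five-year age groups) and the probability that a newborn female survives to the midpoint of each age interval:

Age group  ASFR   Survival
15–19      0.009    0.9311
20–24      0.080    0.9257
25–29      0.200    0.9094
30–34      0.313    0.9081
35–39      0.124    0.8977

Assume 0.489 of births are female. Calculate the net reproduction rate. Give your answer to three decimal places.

Proportion female at birth = 0.489.
Each age group contributes 5 × ASFR × survival:
  15–19: 5 × 0.009 × 0.9311 = 0.04190
  20–24: 5 × 0.080 × 0.9257 = 0.37028
  25–29: 5 × 0.200 × 0.9094 = 0.90940
  30–34: 5 × 0.313 × 0.9081 = 1.42118
  35–39: 5 × 0.124 × 0.8977 = 0.55657
Sum = 3.29933
NRR = 0.489 × 3.29933 = 1.61337

1.613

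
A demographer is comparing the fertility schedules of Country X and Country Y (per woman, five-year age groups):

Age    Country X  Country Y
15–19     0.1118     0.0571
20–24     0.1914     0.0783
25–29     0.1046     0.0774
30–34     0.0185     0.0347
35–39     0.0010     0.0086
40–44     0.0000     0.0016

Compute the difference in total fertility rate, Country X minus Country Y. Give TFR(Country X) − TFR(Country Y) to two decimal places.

0.85

Country X:
  Sum of ASFRs = 0.1118 + 0.1914 + 0.1046 + 0.0185 + 0.0010 + 0.0000 = 0.4273
  TFR = 5 × 0.4273 = 2.1365
Country Y:
  Sum of ASFRs = 0.0571 + 0.0783 + 0.0774 + 0.0347 + 0.0086 + 0.0016 = 0.2577
  TFR = 5 × 0.2577 = 1.2885
Difference = 2.1365 − 1.2885 = 0.848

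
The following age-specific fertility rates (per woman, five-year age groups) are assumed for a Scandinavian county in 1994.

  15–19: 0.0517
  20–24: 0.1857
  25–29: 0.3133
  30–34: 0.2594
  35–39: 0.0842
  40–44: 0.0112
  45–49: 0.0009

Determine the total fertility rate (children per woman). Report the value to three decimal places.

4.532

Sum of ASFRs = 0.0517 + 0.1857 + 0.3133 + 0.2594 + 0.0842 + 0.0112 + 0.0009 = 0.9064
TFR = 5 × 0.9064 = 4.532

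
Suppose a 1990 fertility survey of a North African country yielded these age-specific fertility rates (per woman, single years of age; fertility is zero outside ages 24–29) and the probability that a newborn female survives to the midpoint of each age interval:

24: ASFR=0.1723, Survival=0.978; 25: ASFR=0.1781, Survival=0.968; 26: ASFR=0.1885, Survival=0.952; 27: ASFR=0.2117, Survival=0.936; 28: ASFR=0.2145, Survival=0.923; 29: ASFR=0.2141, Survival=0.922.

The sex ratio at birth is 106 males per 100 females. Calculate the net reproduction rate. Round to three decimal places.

0.541

Proportion female at birth = 100 / (100 + 106) = 0.48544.
Survival-weighted fertility by age (1·fₓ·Sₓ):
  24: 1 × 0.1723 × 0.978 = 0.16851
  25: 1 × 0.1781 × 0.968 = 0.17240
  26: 1 × 0.1885 × 0.952 = 0.17945
  27: 1 × 0.2117 × 0.936 = 0.19815
  28: 1 × 0.2145 × 0.923 = 0.19798
  29: 1 × 0.2141 × 0.922 = 0.19740
Sum = 1.11389
NRR = 0.48544 × 1.11389 = 0.54073
An NRR under 1 implies long-run decline under these rates.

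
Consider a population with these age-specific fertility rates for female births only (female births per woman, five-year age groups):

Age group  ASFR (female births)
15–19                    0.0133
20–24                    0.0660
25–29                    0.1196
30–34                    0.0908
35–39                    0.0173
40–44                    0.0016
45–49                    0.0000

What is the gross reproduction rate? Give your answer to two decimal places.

Sum of female ASFRs = 0.0133 + 0.0660 + 0.1196 + 0.0908 + 0.0173 + 0.0016 + 0.0000 = 0.3086
GRR = 5 × 0.3086 = 1.543

1.54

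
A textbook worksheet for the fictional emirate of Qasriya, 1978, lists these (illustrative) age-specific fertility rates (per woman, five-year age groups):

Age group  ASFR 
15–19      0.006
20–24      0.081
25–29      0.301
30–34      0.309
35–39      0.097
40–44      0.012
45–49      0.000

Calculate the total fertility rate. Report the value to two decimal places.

Sum of ASFRs = 0.006 + 0.081 + 0.301 + 0.309 + 0.097 + 0.012 + 0.000 = 0.806
TFR = 5 × 0.806 = 4.03

4.03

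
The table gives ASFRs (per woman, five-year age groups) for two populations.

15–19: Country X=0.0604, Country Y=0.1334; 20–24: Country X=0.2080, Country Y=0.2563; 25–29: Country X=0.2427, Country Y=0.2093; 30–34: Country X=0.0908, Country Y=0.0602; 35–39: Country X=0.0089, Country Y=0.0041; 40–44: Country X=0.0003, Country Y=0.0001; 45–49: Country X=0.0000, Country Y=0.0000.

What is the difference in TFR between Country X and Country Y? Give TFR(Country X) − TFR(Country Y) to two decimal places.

Country X:
  Sum of ASFRs = 0.0604 + 0.2080 + 0.2427 + 0.0908 + 0.0089 + 0.0003 + 0.0000 = 0.6111
  TFR = 5 × 0.6111 = 3.0555
Country Y:
  Sum of ASFRs = 0.1334 + 0.2563 + 0.2093 + 0.0602 + 0.0041 + 0.0001 + 0.0000 = 0.6634
  TFR = 5 × 0.6634 = 3.317
Difference = 3.0555 − 3.317 = -0.2615

-0.26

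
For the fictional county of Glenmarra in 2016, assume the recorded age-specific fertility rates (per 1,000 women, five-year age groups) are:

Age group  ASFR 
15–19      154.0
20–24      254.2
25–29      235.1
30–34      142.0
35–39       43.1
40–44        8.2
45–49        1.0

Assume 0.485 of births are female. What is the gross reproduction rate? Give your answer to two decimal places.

2.03

Proportion female at birth = 0.485.
Sum of ASFRs = 154.0 + 254.2 + 235.1 + 142.0 + 43.1 + 8.2 + 1.0 = 837.6
TFR = 5 × 837.6 / 1000 = 4.188
GRR = 0.485 × 4.188 = 2.03118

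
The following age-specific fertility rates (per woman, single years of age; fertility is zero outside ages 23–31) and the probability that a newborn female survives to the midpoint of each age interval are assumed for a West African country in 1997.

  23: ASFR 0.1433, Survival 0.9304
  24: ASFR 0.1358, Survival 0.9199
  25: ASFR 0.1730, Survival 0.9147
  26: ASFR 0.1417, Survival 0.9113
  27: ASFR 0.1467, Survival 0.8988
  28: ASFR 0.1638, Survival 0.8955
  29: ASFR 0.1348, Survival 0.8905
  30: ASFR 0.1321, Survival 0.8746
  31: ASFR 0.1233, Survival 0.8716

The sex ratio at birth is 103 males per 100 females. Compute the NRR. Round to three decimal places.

Proportion female at birth = 100 / (100 + 103) = 0.49261.
Each age group contributes 1 × ASFR × survival:
  23: 1 × 0.1433 × 0.9304 = 0.13333
  24: 1 × 0.1358 × 0.9199 = 0.12492
  25: 1 × 0.1730 × 0.9147 = 0.15824
  26: 1 × 0.1417 × 0.9113 = 0.12913
  27: 1 × 0.1467 × 0.8988 = 0.13185
  28: 1 × 0.1638 × 0.8955 = 0.14668
  29: 1 × 0.1348 × 0.8905 = 0.12004
  30: 1 × 0.1321 × 0.8746 = 0.11553
  31: 1 × 0.1233 × 0.8716 = 0.10747
Sum = 1.16719
NRR = 0.49261 × 1.16719 = 0.57497
With NRR below 1 the population is below replacement fertility.

0.575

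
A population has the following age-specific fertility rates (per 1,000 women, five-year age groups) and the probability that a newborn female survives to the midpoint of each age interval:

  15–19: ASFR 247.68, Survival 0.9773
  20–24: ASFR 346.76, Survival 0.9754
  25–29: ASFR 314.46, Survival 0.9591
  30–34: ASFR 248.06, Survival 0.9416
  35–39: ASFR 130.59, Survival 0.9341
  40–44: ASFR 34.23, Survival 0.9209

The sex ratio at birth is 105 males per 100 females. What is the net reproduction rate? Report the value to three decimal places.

3.095

Proportion female at birth = 100 / (100 + 105) = 0.48780.
Survival-weighted fertility by age (5·fₓ·Sₓ):
  15–19: 5 × 247.68/1000 × 0.9773 = 1.21029
  20–24: 5 × 346.76/1000 × 0.9754 = 1.69115
  25–29: 5 × 314.46/1000 × 0.9591 = 1.50799
  30–34: 5 × 248.06/1000 × 0.9416 = 1.16787
  35–39: 5 × 130.59/1000 × 0.9341 = 0.60992
  40–44: 5 × 34.23/1000 × 0.9209 = 0.15761
Sum = 6.34483
NRR = 0.48780 × 6.34483 = 3.09501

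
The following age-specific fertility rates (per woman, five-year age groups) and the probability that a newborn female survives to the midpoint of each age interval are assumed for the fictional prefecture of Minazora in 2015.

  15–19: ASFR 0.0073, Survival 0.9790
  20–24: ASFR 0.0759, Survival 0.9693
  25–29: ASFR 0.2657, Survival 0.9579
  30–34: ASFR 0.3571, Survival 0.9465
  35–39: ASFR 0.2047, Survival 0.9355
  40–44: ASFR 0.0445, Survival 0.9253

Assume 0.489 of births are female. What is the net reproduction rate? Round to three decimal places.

2.215

Proportion female at birth = 0.489.
Each age group contributes 5 × ASFR × survival:
  15–19: 5 × 0.0073 × 0.9790 = 0.03573
  20–24: 5 × 0.0759 × 0.9693 = 0.36785
  25–29: 5 × 0.2657 × 0.9579 = 1.27257
  30–34: 5 × 0.3571 × 0.9465 = 1.68998
  35–39: 5 × 0.2047 × 0.9355 = 0.95748
  40–44: 5 × 0.0445 × 0.9253 = 0.20588
Sum = 4.52949
NRR = 0.489 × 4.52949 = 2.21492
With NRR above 1 the population is above replacement fertility.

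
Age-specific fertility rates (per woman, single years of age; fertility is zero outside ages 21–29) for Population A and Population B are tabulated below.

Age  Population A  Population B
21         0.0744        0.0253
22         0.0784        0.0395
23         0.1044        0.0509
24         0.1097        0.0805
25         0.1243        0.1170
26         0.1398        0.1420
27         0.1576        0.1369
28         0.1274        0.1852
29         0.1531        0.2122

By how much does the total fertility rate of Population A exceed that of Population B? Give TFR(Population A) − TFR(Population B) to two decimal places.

0.08

Population A:
  Sum of ASFRs = 0.0744 + 0.0784 + 0.1044 + 0.1097 + 0.1243 + 0.1398 + 0.1576 + 0.1274 + 0.1531 = 1.0691
  TFR = 1.0691
Population B:
  Sum of ASFRs = 0.0253 + 0.0395 + 0.0509 + 0.0805 + 0.1170 + 0.1420 + 0.1369 + 0.1852 + 0.2122 = 0.9895
  TFR = 0.9895
Difference = 1.0691 − 0.9895 = 0.0796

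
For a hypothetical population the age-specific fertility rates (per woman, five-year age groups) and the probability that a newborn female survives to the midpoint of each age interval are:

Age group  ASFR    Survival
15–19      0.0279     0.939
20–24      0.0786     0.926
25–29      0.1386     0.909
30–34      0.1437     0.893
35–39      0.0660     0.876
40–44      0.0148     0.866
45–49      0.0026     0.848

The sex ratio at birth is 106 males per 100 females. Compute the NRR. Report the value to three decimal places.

Proportion female at birth = 100 / (100 + 106) = 0.48544.
Each age group contributes 5 × ASFR × survival:
  15–19: 5 × 0.0279 × 0.939 = 0.13099
  20–24: 5 × 0.0786 × 0.926 = 0.36392
  25–29: 5 × 0.1386 × 0.909 = 0.62994
  30–34: 5 × 0.1437 × 0.893 = 0.64162
  35–39: 5 × 0.0660 × 0.876 = 0.28908
  40–44: 5 × 0.0148 × 0.866 = 0.06408
  45–49: 5 × 0.0026 × 0.848 = 0.01102
Sum = 2.13065
NRR = 0.48544 × 2.13065 = 1.03430

1.034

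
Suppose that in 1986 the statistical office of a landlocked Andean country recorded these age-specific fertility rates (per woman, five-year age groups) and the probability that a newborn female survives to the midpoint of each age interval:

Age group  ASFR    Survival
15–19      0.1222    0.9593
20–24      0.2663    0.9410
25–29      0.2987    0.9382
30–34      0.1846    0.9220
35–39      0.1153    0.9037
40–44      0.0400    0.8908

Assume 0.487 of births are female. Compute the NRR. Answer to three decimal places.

2.333

Proportion female at birth = 0.487.
Weighting each age-specific rate by interval width and survival:
  15–19: 5 × 0.1222 × 0.9593 = 0.58613
  20–24: 5 × 0.2663 × 0.9410 = 1.25294
  25–29: 5 × 0.2987 × 0.9382 = 1.40120
  30–34: 5 × 0.1846 × 0.9220 = 0.85101
  35–39: 5 × 0.1153 × 0.9037 = 0.52098
  40–44: 5 × 0.0400 × 0.8908 = 0.17816
Sum = 4.79042
NRR = 0.487 × 4.79042 = 2.33293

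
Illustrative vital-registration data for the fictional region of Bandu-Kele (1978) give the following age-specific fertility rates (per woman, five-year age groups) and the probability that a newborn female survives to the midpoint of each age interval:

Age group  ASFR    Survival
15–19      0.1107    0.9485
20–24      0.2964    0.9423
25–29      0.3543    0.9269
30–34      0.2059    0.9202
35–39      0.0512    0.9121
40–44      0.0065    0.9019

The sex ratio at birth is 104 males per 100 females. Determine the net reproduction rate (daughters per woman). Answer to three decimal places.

Proportion female at birth = 100 / (100 + 104) = 0.49020.
Survival-weighted fertility by age (5·fₓ·Sₓ):
  15–19: 5 × 0.1107 × 0.9485 = 0.52499
  20–24: 5 × 0.2964 × 0.9423 = 1.39649
  25–29: 5 × 0.3543 × 0.9269 = 1.64200
  30–34: 5 × 0.2059 × 0.9202 = 0.94735
  35–39: 5 × 0.0512 × 0.9121 = 0.23350
  40–44: 5 × 0.0065 × 0.9019 = 0.02931
Sum = 4.77364
NRR = 0.49020 × 4.77364 = 2.34004

2.340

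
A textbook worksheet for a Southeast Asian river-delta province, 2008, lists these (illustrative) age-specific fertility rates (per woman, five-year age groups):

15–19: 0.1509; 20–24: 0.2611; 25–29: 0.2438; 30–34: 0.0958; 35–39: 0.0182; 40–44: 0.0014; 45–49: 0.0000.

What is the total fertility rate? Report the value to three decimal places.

Sum of ASFRs = 0.1509 + 0.2611 + 0.2438 + 0.0958 + 0.0182 + 0.0014 + 0.0000 = 0.7712
TFR = 5 × 0.7712 = 3.856

3.856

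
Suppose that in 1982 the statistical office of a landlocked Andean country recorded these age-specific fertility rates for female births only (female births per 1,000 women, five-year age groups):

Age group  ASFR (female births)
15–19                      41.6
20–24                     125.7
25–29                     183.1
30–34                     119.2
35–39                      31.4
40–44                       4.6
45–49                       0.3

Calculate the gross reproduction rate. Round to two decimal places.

2.53

Sum of female ASFRs = 41.6 + 125.7 + 183.1 + 119.2 + 31.4 + 4.6 + 0.3 = 505.9
GRR = 5 × 505.9 / 1000 = 2.5295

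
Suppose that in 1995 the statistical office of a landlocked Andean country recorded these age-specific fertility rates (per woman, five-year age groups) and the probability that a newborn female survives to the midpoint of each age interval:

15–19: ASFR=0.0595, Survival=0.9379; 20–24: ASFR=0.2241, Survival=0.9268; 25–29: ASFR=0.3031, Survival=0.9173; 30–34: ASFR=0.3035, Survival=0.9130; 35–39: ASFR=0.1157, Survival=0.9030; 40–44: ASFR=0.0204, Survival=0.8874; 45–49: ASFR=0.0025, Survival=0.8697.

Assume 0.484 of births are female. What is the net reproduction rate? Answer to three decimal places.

Proportion female at birth = 0.484.
Per-age-group product (5 × ASFR × survival probability):
  15–19: 5 × 0.0595 × 0.9379 = 0.27903
  20–24: 5 × 0.2241 × 0.9268 = 1.03848
  25–29: 5 × 0.3031 × 0.9173 = 1.39017
  30–34: 5 × 0.3035 × 0.9130 = 1.38548
  35–39: 5 × 0.1157 × 0.9030 = 0.52239
  40–44: 5 × 0.0204 × 0.8874 = 0.09051
  45–49: 5 × 0.0025 × 0.8697 = 0.01087
Sum = 4.71693
NRR = 0.484 × 4.71693 = 2.28299
NRR > 1, so each generation more than replaces itself.

2.283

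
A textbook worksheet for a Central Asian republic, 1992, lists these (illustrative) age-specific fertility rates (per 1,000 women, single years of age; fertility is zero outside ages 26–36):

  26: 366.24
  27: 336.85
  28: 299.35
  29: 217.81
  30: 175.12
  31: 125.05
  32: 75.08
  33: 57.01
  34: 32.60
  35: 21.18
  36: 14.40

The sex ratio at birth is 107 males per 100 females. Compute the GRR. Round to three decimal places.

Proportion female at birth = 100 / (100 + 107) = 0.48309.
Sum of ASFRs = 366.24 + 336.85 + 299.35 + 217.81 + 175.12 + 125.05 + 75.08 + 57.01 + 32.60 + 21.18 + 14.40 = 1720.69
TFR = 1720.69 / 1000 = 1.72069
GRR = 0.48309 × 1.72069 = 0.83125

0.831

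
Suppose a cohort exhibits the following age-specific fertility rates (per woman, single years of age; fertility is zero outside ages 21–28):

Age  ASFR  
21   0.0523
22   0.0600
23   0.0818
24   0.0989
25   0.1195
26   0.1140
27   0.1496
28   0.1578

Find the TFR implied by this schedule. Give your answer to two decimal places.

0.83

Sum of ASFRs = 0.0523 + 0.0600 + 0.0818 + 0.0989 + 0.1195 + 0.1140 + 0.1496 + 0.1578 = 0.8339
TFR = 0.8339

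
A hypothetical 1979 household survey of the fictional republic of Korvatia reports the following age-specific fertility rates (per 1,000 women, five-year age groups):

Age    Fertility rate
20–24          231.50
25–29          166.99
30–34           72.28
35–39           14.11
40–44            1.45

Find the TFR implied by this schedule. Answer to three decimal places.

Sum of ASFRs = 231.50 + 166.99 + 72.28 + 14.11 + 1.45 = 486.33
TFR = 5 × 486.33 / 1000 = 2.43165

2.432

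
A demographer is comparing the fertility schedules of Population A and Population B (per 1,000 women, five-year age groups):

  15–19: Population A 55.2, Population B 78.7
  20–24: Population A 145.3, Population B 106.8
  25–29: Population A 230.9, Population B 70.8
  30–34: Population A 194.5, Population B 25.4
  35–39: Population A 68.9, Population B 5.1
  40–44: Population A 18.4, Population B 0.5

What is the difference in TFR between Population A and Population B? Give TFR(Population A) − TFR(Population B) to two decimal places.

Population A:
  Sum of ASFRs = 55.2 + 145.3 + 230.9 + 194.5 + 68.9 + 18.4 = 713.2
  TFR = 5 × 713.2 / 1000 = 3.566
Population B:
  Sum of ASFRs = 78.7 + 106.8 + 70.8 + 25.4 + 5.1 + 0.5 = 287.3
  TFR = 5 × 287.3 / 1000 = 1.4365
Difference = 3.566 − 1.4365 = 2.1295

2.13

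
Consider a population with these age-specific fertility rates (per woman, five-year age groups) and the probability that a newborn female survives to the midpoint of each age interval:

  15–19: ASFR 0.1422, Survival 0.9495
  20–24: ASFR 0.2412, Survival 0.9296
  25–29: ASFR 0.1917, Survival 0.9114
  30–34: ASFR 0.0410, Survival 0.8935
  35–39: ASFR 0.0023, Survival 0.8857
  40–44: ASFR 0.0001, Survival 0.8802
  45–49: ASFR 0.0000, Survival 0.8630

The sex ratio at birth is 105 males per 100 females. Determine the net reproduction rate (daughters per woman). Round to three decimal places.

Proportion female at birth = 100 / (100 + 105) = 0.48780.
Per-age-group product (5 × ASFR × survival probability):
  15–19: 5 × 0.1422 × 0.9495 = 0.67509
  20–24: 5 × 0.2412 × 0.9296 = 1.12110
  25–29: 5 × 0.1917 × 0.9114 = 0.87358
  30–34: 5 × 0.0410 × 0.8935 = 0.18317
  35–39: 5 × 0.0023 × 0.8857 = 0.01019
  40–44: 5 × 0.0001 × 0.8802 = 0.00044
  45–49: 5 × 0.0000 × 0.8630 = 0.00000
Sum = 2.86357
NRR = 0.48780 × 2.86357 = 1.39685

1.397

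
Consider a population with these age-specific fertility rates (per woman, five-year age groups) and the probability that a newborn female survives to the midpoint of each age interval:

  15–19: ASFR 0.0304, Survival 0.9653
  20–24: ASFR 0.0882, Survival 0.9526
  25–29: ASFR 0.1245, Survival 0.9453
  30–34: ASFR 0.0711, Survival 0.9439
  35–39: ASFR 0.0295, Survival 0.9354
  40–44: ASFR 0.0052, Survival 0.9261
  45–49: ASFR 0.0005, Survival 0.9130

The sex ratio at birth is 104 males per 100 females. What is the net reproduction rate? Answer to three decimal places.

Proportion female at birth = 100 / (100 + 104) = 0.49020.
Weighting each age-specific rate by interval width and survival:
  15–19: 5 × 0.0304 × 0.9653 = 0.14673
  20–24: 5 × 0.0882 × 0.9526 = 0.42010
  25–29: 5 × 0.1245 × 0.9453 = 0.58845
  30–34: 5 × 0.0711 × 0.9439 = 0.33556
  35–39: 5 × 0.0295 × 0.9354 = 0.13797
  40–44: 5 × 0.0052 × 0.9261 = 0.02408
  45–49: 5 × 0.0005 × 0.9130 = 0.00228
Sum = 1.65517
NRR = 0.49020 × 1.65517 = 0.81136
With NRR below 1 the population is below replacement fertility.

0.811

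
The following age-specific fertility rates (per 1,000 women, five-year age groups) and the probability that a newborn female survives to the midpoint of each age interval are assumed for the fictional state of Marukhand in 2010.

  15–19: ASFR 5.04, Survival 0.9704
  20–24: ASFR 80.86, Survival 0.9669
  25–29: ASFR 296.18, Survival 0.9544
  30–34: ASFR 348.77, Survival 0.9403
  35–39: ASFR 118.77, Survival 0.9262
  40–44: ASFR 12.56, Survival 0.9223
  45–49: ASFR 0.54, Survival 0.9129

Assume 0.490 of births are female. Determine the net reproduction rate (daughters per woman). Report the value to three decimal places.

Proportion female at birth = 0.490.
Weighting each age-specific rate by interval width and survival:
  15–19: 5 × 5.04/1000 × 0.9704 = 0.02445
  20–24: 5 × 80.86/1000 × 0.9669 = 0.39092
  25–29: 5 × 296.18/1000 × 0.9544 = 1.41337
  30–34: 5 × 348.77/1000 × 0.9403 = 1.63974
  35–39: 5 × 118.77/1000 × 0.9262 = 0.55002
  40–44: 5 × 12.56/1000 × 0.9223 = 0.05792
  45–49: 5 × 0.54/1000 × 0.9129 = 0.00246
Sum = 4.07888
NRR = 0.490 × 4.07888 = 1.99865

1.999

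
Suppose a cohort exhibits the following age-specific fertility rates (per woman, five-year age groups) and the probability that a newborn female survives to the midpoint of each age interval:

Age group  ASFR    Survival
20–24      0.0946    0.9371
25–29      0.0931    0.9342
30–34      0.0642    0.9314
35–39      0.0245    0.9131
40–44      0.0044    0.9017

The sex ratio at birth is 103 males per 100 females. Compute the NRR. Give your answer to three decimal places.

0.645

Proportion female at birth = 100 / (100 + 103) = 0.49261.
Survival-weighted fertility by age (5·fₓ·Sₓ):
  20–24: 5 × 0.0946 × 0.9371 = 0.44325
  25–29: 5 × 0.0931 × 0.9342 = 0.43487
  30–34: 5 × 0.0642 × 0.9314 = 0.29898
  35–39: 5 × 0.0245 × 0.9131 = 0.11185
  40–44: 5 × 0.0044 × 0.9017 = 0.01984
Sum = 1.30879
NRR = 0.49261 × 1.30879 = 0.64472
NRR < 1, so the cohort does not fully replace itself.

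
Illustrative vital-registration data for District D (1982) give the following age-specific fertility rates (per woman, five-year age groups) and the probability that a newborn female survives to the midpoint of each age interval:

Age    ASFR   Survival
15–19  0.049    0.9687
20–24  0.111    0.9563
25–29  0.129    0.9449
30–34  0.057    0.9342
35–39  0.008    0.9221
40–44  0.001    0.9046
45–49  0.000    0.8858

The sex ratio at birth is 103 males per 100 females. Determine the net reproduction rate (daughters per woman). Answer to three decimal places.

Proportion female at birth = 100 / (100 + 103) = 0.49261.
Each age group contributes 5 × ASFR × survival:
  15–19: 5 × 0.049 × 0.9687 = 0.23733
  20–24: 5 × 0.111 × 0.9563 = 0.53075
  25–29: 5 × 0.129 × 0.9449 = 0.60946
  30–34: 5 × 0.057 × 0.9342 = 0.26625
  35–39: 5 × 0.008 × 0.9221 = 0.03688
  40–44: 5 × 0.001 × 0.9046 = 0.00452
  45–49: 5 × 0.000 × 0.8858 = 0.00000
Sum = 1.68519
NRR = 0.49261 × 1.68519 = 0.83014
With NRR below 1 the population is below replacement fertility.

0.830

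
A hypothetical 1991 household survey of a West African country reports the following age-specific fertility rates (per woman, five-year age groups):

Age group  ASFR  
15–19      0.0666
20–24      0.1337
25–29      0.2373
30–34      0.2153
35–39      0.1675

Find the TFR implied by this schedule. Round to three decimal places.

Sum of ASFRs = 0.0666 + 0.1337 + 0.2373 + 0.2153 + 0.1675 = 0.8204
TFR = 5 × 0.8204 = 4.102

4.102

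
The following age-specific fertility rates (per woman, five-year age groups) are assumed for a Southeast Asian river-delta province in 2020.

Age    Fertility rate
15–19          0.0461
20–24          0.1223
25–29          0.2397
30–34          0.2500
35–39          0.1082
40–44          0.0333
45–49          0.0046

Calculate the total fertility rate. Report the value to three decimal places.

4.021

Sum of ASFRs = 0.0461 + 0.1223 + 0.2397 + 0.2500 + 0.1082 + 0.0333 + 0.0046 = 0.8042
TFR = 5 × 0.8042 = 4.021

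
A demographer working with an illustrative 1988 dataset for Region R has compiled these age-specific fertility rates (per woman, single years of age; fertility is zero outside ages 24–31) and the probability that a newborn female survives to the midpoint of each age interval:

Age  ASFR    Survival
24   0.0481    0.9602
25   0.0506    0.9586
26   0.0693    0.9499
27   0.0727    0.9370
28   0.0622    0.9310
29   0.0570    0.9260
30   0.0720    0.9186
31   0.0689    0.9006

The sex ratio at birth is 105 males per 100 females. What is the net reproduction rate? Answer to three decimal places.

Proportion female at birth = 100 / (100 + 105) = 0.48780.
Weighting each age-specific rate by interval width and survival:
  24: 1 × 0.0481 × 0.9602 = 0.04619
  25: 1 × 0.0506 × 0.9586 = 0.04851
  26: 1 × 0.0693 × 0.9499 = 0.06583
  27: 1 × 0.0727 × 0.9370 = 0.06812
  28: 1 × 0.0622 × 0.9310 = 0.05791
  29: 1 × 0.0570 × 0.9260 = 0.05278
  30: 1 × 0.0720 × 0.9186 = 0.06614
  31: 1 × 0.0689 × 0.9006 = 0.06205
Sum = 0.46753
NRR = 0.48780 × 0.46753 = 0.22806
With NRR below 1 the population is below replacement fertility.

0.228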